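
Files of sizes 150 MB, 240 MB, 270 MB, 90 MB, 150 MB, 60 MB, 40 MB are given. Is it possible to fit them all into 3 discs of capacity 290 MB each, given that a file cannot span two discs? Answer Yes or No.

Total = 1000 MB; ⌈1000/290⌉ = 4.
At least 4 discs are required, but only 3 are allowed.

No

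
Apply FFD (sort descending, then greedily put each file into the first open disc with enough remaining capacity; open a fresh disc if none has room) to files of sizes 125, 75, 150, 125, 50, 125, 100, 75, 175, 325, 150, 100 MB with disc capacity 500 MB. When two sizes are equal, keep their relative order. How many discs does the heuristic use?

Sorted descending: 325, 175, 150, 150, 125, 125, 125, 100, 100, 75, 75, 50.
  325 → disc 1 (new)  [load 325/500]
  175 → disc 1  [load 500/500]
  150 → disc 2 (new)  [load 150/500]
  150 → disc 2  [load 300/500]
  125 → disc 2  [load 425/500]
  125 → disc 3 (new)  [load 125/500]
  125 → disc 3  [load 250/500]
  100 → disc 3  [load 350/500]
  100 → disc 3  [load 450/500]
  75 → disc 2  [load 500/500]
  75 → disc 4 (new)  [load 75/500]
  50 → disc 3  [load 500/500]
4 discs opened.

4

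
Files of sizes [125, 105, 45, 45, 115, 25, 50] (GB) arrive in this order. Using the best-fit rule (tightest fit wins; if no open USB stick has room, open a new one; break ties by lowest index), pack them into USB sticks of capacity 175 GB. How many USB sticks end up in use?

  125 → USB stick 1 (new)  [load 125/175]
  105 → USB stick 2 (new)  [load 105/175]
  45 → USB stick 1  [load 170/175]
  45 → USB stick 2  [load 150/175]
  115 → USB stick 3 (new)  [load 115/175]
  25 → USB stick 2  [load 175/175]
  50 → USB stick 3  [load 165/175]
3 USB sticks opened.

3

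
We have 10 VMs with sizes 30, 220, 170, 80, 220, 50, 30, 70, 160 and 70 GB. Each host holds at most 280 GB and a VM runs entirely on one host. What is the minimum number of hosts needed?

Total = 220 + 220 + 170 + 160 + 80 + 70 + 70 + 50 + 30 + 30 = 1100 GB.
Lower bound: ⌈1100/280⌉ = 4 hosts.
A packing using 5 hosts:
  host 1: 220 + 50 = 270
  host 2: 220 + 30 + 30 = 280
  host 3: 170 + 80 = 250
  host 4: 160 + 70 = 230
  host 5: 70 = 70
No arrangement into 4 hosts stays within capacity, so 5 is optimal.

5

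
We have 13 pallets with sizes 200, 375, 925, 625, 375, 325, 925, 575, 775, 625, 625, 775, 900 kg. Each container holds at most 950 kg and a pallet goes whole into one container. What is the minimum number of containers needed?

10

Total = 925 + 925 + 900 + 775 + 775 + 625 + 625 + 625 + 575 + 375 + 375 + 325 + 200 = 8025 kg.
Lower bound: ⌈8025/950⌉ = 9 containers.
A packing using 10 containers:
  container 1: 925 = 925
  container 2: 925 = 925
  container 3: 900 = 900
  container 4: 775 = 775
  container 5: 775 = 775
  container 6: 625 + 325 = 950
  container 7: 625 + 200 = 825
  container 8: 625 = 625
  container 9: 575 + 375 = 950
  container 10: 375 = 375
No arrangement into 9 containers stays within capacity, so 10 is optimal.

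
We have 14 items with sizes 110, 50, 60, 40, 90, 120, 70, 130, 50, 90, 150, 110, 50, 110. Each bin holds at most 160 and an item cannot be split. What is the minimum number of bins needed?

8

Total = 150 + 130 + 120 + 110 + 110 + 110 + 90 + 90 + 70 + 60 + 50 + 50 + 50 + 40 = 1230.
Lower bound: ⌈1230/160⌉ = 8 bins.
A packing using 8 bins:
  bin 1: 150 = 150
  bin 2: 130 = 130
  bin 3: 120 + 40 = 160
  bin 4: 110 + 50 = 160
  bin 5: 110 + 50 = 160
  bin 6: 110 + 50 = 160
  bin 7: 90 + 70 = 160
  bin 8: 90 + 60 = 150
This matches the lower bound, so 8 is optimal.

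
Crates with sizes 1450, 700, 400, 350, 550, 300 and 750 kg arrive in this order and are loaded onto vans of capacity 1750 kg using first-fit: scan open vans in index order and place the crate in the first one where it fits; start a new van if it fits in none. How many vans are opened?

  1450 → van 1 (new)  [load 1450/1750]
  700 → van 2 (new)  [load 700/1750]
  400 → van 2  [load 1100/1750]
  350 → van 2  [load 1450/1750]
  550 → van 3 (new)  [load 550/1750]
  300 → van 1  [load 1750/1750]
  750 → van 3  [load 1300/1750]
3 vans opened.

3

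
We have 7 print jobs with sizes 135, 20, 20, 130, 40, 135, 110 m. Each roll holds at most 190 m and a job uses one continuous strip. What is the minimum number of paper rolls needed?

4

Total = 135 + 135 + 130 + 110 + 40 + 20 + 20 = 590 m.
Lower bound: ⌈590/190⌉ = 4 paper rolls.
A packing using 4 paper rolls:
  roll 1: 135 + 40 = 175
  roll 2: 135 + 20 + 20 = 175
  roll 3: 130 = 130
  roll 4: 110 = 110
This matches the lower bound, so 4 is optimal.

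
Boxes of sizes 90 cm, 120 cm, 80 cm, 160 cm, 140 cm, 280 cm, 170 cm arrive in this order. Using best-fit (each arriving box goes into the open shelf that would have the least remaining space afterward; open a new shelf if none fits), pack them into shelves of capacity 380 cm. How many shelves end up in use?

  90 → shelf 1 (new)  [load 90/380]
  120 → shelf 1  [load 210/380]
  80 → shelf 1  [load 290/380]
  160 → shelf 2 (new)  [load 160/380]
  140 → shelf 2  [load 300/380]
  280 → shelf 3 (new)  [load 280/380]
  170 → shelf 4 (new)  [load 170/380]
4 shelves opened.

4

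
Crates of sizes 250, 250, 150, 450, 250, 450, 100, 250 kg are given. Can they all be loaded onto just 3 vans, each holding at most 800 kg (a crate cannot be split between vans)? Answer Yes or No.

A valid assignment using 3 vans:
  van 1: 450 + 250 + 100 = 800
  van 2: 450 + 250 = 700
  van 3: 250 + 250 + 150 = 650
Every load is within 800 kg, so 3 vans suffice.

Yes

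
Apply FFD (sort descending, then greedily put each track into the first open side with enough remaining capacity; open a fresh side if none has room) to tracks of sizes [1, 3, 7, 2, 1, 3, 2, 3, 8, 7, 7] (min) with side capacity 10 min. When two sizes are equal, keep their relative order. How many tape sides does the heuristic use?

5

Sorted descending: 8, 7, 7, 7, 3, 3, 3, 2, 2, 1, 1.
  8 → side 1 (new)  [load 8/10]
  7 → side 2 (new)  [load 7/10]
  7 → side 3 (new)  [load 7/10]
  7 → side 4 (new)  [load 7/10]
  3 → side 2  [load 10/10]
  3 → side 3  [load 10/10]
  3 → side 4  [load 10/10]
  2 → side 1  [load 10/10]
  2 → side 5 (new)  [load 2/10]
  1 → side 5  [load 3/10]
  1 → side 5  [load 4/10]
5 tape sides opened.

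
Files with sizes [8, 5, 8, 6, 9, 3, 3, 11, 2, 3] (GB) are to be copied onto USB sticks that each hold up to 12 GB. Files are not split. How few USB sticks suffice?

Total = 11 + 9 + 8 + 8 + 6 + 5 + 3 + 3 + 3 + 2 = 58 GB.
Lower bound: ⌈58/12⌉ = 5 USB sticks.
A packing using 6 USB sticks:
  USB stick 1: 11 = 11
  USB stick 2: 9 + 3 = 12
  USB stick 3: 8 + 3 = 11
  USB stick 4: 8 + 3 = 11
  USB stick 5: 6 + 5 = 11
  USB stick 6: 2 = 2
No arrangement into 5 USB sticks stays within capacity, so 6 is optimal.

6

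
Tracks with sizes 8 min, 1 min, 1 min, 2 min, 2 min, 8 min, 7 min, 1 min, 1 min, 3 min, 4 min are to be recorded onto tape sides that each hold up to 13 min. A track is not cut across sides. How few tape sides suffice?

3

Total = 8 + 8 + 7 + 4 + 3 + 2 + 2 + 1 + 1 + 1 + 1 = 38 min.
Lower bound: ⌈38/13⌉ = 3 tape sides.
A packing using 3 tape sides:
  side 1: 8 + 4 + 1 = 13
  side 2: 8 + 3 + 2 = 13
  side 3: 7 + 2 + 1 + 1 + 1 = 12
This matches the lower bound, so 3 is optimal.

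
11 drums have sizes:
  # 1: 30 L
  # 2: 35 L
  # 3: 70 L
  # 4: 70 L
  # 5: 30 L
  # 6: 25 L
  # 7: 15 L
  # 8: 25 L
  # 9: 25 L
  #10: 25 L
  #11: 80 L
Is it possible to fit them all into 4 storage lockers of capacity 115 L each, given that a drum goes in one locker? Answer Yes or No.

Yes

A valid assignment using 4 storage lockers:
  locker 1: 80 + 35 = 115
  locker 2: 70 + 30 + 15 = 115
  locker 3: 70 + 30 = 100
  locker 4: 25 + 25 + 25 + 25 = 100
Every load is within 115 L, so 4 storage lockers suffice.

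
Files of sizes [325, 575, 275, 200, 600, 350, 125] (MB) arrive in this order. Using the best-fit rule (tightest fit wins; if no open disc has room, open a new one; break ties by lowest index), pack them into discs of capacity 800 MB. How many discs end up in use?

  325 → disc 1 (new)  [load 325/800]
  575 → disc 2 (new)  [load 575/800]
  275 → disc 1  [load 600/800]
  200 → disc 1  [load 800/800]
  600 → disc 3 (new)  [load 600/800]
  350 → disc 4 (new)  [load 350/800]
  125 → disc 3  [load 725/800]
4 discs opened.

4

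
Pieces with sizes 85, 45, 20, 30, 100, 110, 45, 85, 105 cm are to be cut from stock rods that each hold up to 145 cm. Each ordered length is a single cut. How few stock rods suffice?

5

Total = 110 + 105 + 100 + 85 + 85 + 45 + 45 + 30 + 20 = 625 cm.
Lower bound: ⌈625/145⌉ = 5 stock rods.
A packing using 5 stock rods:
  stock rod 1: 110 + 30 = 140
  stock rod 2: 105 + 20 = 125
  stock rod 3: 100 + 45 = 145
  stock rod 4: 85 + 45 = 130
  stock rod 5: 85 = 85
This matches the lower bound, so 5 is optimal.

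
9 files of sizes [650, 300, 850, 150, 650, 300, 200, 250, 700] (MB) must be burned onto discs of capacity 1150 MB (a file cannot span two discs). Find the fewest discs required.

Total = 850 + 700 + 650 + 650 + 300 + 300 + 250 + 200 + 150 = 4050 MB.
Lower bound: ⌈4050/1150⌉ = 4 discs.
A packing using 4 discs:
  disc 1: 850 + 300 = 1150
  disc 2: 700 + 300 + 150 = 1150
  disc 3: 650 + 250 + 200 = 1100
  disc 4: 650 = 650
This matches the lower bound, so 4 is optimal.

4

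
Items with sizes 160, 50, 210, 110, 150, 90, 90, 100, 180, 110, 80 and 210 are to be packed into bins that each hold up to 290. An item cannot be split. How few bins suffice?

6

Total = 210 + 210 + 180 + 160 + 150 + 110 + 110 + 100 + 90 + 90 + 80 + 50 = 1540.
Lower bound: ⌈1540/290⌉ = 6 bins.
A packing using 6 bins:
  bin 1: 210 + 80 = 290
  bin 2: 210 + 50 = 260
  bin 3: 180 + 110 = 290
  bin 4: 160 + 110 = 270
  bin 5: 150 + 100 = 250
  bin 6: 90 + 90 = 180
This matches the lower bound, so 6 is optimal.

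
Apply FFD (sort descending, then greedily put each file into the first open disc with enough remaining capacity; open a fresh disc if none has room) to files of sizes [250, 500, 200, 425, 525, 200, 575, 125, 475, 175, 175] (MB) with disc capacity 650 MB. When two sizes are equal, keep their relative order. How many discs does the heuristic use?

Sorted descending: 575, 525, 500, 475, 425, 250, 200, 200, 175, 175, 125.
  575 → disc 1 (new)  [load 575/650]
  525 → disc 2 (new)  [load 525/650]
  500 → disc 3 (new)  [load 500/650]
  475 → disc 4 (new)  [load 475/650]
  425 → disc 5 (new)  [load 425/650]
  250 → disc 6 (new)  [load 250/650]
  200 → disc 5  [load 625/650]
  200 → disc 6  [load 450/650]
  175 → disc 4  [load 650/650]
  175 → disc 6  [load 625/650]
  125 → disc 2  [load 650/650]
6 discs opened.

6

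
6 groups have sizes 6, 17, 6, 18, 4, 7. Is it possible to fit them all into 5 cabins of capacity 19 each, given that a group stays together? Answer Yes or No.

A valid assignment using 4 cabins:
  cabin 1: 18 = 18
  cabin 2: 17 = 17
  cabin 3: 7 + 6 + 6 = 19
  cabin 4: 4 = 4
That uses only 4 ≤ 5, so 5 cabins are enough.

Yes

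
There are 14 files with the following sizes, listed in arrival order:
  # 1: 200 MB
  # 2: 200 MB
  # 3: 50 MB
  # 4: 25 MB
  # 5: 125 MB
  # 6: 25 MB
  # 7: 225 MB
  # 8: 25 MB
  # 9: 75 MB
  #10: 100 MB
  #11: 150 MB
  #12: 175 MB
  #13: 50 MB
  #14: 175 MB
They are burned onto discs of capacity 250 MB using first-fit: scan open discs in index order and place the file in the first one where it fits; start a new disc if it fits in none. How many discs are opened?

  200 → disc 1 (new)  [load 200/250]
  200 → disc 2 (new)  [load 200/250]
  50 → disc 1  [load 250/250]
  25 → disc 2  [load 225/250]
  125 → disc 3 (new)  [load 125/250]
  25 → disc 2  [load 250/250]
  225 → disc 4 (new)  [load 225/250]
  25 → disc 3  [load 150/250]
  75 → disc 3  [load 225/250]
  100 → disc 5 (new)  [load 100/250]
  150 → disc 5  [load 250/250]
  175 → disc 6 (new)  [load 175/250]
  50 → disc 6  [load 225/250]
  175 → disc 7 (new)  [load 175/250]
7 discs opened.

7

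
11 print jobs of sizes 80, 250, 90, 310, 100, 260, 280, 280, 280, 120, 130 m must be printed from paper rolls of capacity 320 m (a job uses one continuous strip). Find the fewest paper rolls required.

8

Total = 310 + 280 + 280 + 280 + 260 + 250 + 130 + 120 + 100 + 90 + 80 = 2180 m.
Lower bound: ⌈2180/320⌉ = 7 paper rolls.
A packing using 8 paper rolls:
  roll 1: 310 = 310
  roll 2: 280 = 280
  roll 3: 280 = 280
  roll 4: 280 = 280
  roll 5: 260 = 260
  roll 6: 250 = 250
  roll 7: 130 + 120 = 250
  roll 8: 100 + 90 + 80 = 270
No arrangement into 7 paper rolls stays within capacity, so 8 is optimal.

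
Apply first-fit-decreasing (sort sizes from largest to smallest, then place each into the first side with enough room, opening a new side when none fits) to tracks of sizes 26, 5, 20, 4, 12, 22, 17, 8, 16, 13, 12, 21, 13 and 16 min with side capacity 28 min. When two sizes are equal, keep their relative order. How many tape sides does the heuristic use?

8

Sorted descending: 26, 22, 21, 20, 17, 16, 16, 13, 13, 12, 12, 8, 5, 4.
  26 → side 1 (new)  [load 26/28]
  22 → side 2 (new)  [load 22/28]
  21 → side 3 (new)  [load 21/28]
  20 → side 4 (new)  [load 20/28]
  17 → side 5 (new)  [load 17/28]
  16 → side 6 (new)  [load 16/28]
  16 → side 7 (new)  [load 16/28]
  13 → side 8 (new)  [load 13/28]
  13 → side 8  [load 26/28]
  12 → side 6  [load 28/28]
  12 → side 7  [load 28/28]
  8 → side 4  [load 28/28]
  5 → side 2  [load 27/28]
  4 → side 3  [load 25/28]
8 tape sides opened.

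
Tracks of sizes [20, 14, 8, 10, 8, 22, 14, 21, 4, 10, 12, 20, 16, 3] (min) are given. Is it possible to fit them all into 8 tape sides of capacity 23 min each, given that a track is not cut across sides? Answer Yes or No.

Total = 182 min; ⌈182/23⌉ = 8.
The bound of 8 does not rule out 8, but exhaustive search shows no assignment into 8 tape sides of capacity 23 min exists — the minimum is 9.

No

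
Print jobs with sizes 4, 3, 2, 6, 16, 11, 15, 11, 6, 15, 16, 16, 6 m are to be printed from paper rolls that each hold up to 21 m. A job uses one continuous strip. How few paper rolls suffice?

7

Total = 16 + 16 + 16 + 15 + 15 + 11 + 11 + 6 + 6 + 6 + 4 + 3 + 2 = 127 m.
Lower bound: ⌈127/21⌉ = 7 paper rolls.
A packing using 7 paper rolls:
  roll 1: 16 + 4 = 20
  roll 2: 16 + 3 + 2 = 21
  roll 3: 16 = 16
  roll 4: 15 + 6 = 21
  roll 5: 15 + 6 = 21
  roll 6: 11 + 6 = 17
  roll 7: 11 = 11
This matches the lower bound, so 7 is optimal.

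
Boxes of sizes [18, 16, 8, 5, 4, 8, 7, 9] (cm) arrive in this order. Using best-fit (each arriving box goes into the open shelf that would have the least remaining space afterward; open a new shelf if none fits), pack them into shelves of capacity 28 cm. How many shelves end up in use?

3

  18 → shelf 1 (new)  [load 18/28]
  16 → shelf 2 (new)  [load 16/28]
  8 → shelf 1  [load 26/28]
  5 → shelf 2  [load 21/28]
  4 → shelf 2  [load 25/28]
  8 → shelf 3 (new)  [load 8/28]
  7 → shelf 3  [load 15/28]
  9 → shelf 3  [load 24/28]
3 shelves opened.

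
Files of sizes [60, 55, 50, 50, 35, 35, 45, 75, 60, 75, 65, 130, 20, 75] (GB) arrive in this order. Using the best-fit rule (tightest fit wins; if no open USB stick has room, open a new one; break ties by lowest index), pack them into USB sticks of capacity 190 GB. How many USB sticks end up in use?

  60 → USB stick 1 (new)  [load 60/190]
  55 → USB stick 1  [load 115/190]
  50 → USB stick 1  [load 165/190]
  50 → USB stick 2 (new)  [load 50/190]
  35 → USB stick 2  [load 85/190]
  35 → USB stick 2  [load 120/190]
  45 → USB stick 2  [load 165/190]
  75 → USB stick 3 (new)  [load 75/190]
  60 → USB stick 3  [load 135/190]
  75 → USB stick 4 (new)  [load 75/190]
  65 → USB stick 4  [load 140/190]
  130 → USB stick 5 (new)  [load 130/190]
  20 → USB stick 1  [load 185/190]
  75 → USB stick 6 (new)  [load 75/190]
6 USB sticks opened.

6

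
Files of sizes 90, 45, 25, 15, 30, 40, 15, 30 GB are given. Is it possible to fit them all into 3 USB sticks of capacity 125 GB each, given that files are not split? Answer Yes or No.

A valid assignment using 3 USB sticks:
  USB stick 1: 90 + 30 = 120
  USB stick 2: 45 + 40 + 30 = 115
  USB stick 3: 25 + 15 + 15 = 55
Every load is within 125 GB, so 3 USB sticks suffice.

Yes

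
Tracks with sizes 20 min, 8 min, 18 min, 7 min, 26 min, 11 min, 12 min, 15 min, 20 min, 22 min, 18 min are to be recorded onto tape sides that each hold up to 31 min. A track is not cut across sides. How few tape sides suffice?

Total = 26 + 22 + 20 + 20 + 18 + 18 + 15 + 12 + 11 + 8 + 7 = 177 min.
Lower bound: ⌈177/31⌉ = 6 tape sides.
A packing using 7 tape sides:
  side 1: 26 = 26
  side 2: 22 + 8 = 30
  side 3: 20 + 11 = 31
  side 4: 20 + 7 = 27
  side 5: 18 + 12 = 30
  side 6: 18 = 18
  side 7: 15 = 15
No arrangement into 6 tape sides stays within capacity, so 7 is optimal.

7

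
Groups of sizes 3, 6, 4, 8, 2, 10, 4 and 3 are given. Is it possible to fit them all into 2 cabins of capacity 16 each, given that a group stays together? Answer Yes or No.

No

Total = 40; ⌈40/16⌉ = 3.
At least 3 cabins are required, but only 2 are allowed.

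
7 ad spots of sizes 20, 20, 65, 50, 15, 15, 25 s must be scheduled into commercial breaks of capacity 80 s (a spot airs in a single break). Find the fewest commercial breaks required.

3

Total = 65 + 50 + 25 + 20 + 20 + 15 + 15 = 210 s.
Lower bound: ⌈210/80⌉ = 3 commercial breaks.
A packing using 3 commercial breaks:
  break 1: 65 + 15 = 80
  break 2: 50 + 25 = 75
  break 3: 20 + 20 + 15 = 55
This matches the lower bound, so 3 is optimal.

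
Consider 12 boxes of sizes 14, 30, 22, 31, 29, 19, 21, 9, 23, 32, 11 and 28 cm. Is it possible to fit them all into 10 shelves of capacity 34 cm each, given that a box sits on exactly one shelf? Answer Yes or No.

A valid assignment using 9 shelves:
  shelf 1: 32 = 32
  shelf 2: 31 = 31
  shelf 3: 30 = 30
  shelf 4: 29 = 29
  shelf 5: 28 = 28
  shelf 6: 23 + 11 = 34
  shelf 7: 22 + 9 = 31
  shelf 8: 21 = 21
  shelf 9: 19 + 14 = 33
That uses only 9 ≤ 10, so 10 shelves are enough.

Yes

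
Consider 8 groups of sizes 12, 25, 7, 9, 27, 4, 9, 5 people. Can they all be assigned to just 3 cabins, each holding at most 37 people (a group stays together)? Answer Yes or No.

A valid assignment using 3 cabins:
  cabin 1: 27 + 9 = 36
  cabin 2: 25 + 12 = 37
  cabin 3: 9 + 7 + 5 + 4 = 25
Every load is within 37 people, so 3 cabins suffice.

Yes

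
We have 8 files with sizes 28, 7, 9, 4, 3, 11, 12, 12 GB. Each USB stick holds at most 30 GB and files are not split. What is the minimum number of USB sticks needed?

Total = 28 + 12 + 12 + 11 + 9 + 7 + 4 + 3 = 86 GB.
Lower bound: ⌈86/30⌉ = 3 USB sticks.
A packing using 3 USB sticks:
  USB stick 1: 28 = 28
  USB stick 2: 12 + 12 + 4 = 28
  USB stick 3: 11 + 9 + 7 + 3 = 30
This matches the lower bound, so 3 is optimal.

3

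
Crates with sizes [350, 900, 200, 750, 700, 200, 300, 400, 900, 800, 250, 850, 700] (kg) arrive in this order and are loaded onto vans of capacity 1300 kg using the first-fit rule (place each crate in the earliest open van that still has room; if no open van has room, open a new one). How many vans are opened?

7

  350 → van 1 (new)  [load 350/1300]
  900 → van 1  [load 1250/1300]
  200 → van 2 (new)  [load 200/1300]
  750 → van 2  [load 950/1300]
  700 → van 3 (new)  [load 700/1300]
  200 → van 2  [load 1150/1300]
  300 → van 3  [load 1000/1300]
  400 → van 4 (new)  [load 400/1300]
  900 → van 4  [load 1300/1300]
  800 → van 5 (new)  [load 800/1300]
  250 → van 3  [load 1250/1300]
  850 → van 6 (new)  [load 850/1300]
  700 → van 7 (new)  [load 700/1300]
7 vans opened.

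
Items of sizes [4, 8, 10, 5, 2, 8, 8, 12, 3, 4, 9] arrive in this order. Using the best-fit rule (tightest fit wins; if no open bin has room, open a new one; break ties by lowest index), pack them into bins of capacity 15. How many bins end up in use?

  4 → bin 1 (new)  [load 4/15]
  8 → bin 1  [load 12/15]
  10 → bin 2 (new)  [load 10/15]
  5 → bin 2  [load 15/15]
  2 → bin 1  [load 14/15]
  8 → bin 3 (new)  [load 8/15]
  8 → bin 4 (new)  [load 8/15]
  12 → bin 5 (new)  [load 12/15]
  3 → bin 5  [load 15/15]
  4 → bin 3  [load 12/15]
  9 → bin 6 (new)  [load 9/15]
6 bins opened.

6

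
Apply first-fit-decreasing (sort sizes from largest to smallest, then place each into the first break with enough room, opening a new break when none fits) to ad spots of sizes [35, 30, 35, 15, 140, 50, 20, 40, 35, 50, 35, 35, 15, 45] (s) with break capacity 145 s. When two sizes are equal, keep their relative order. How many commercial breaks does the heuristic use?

Sorted descending: 140, 50, 50, 45, 40, 35, 35, 35, 35, 35, 30, 20, 15, 15.
  140 → break 1 (new)  [load 140/145]
  50 → break 2 (new)  [load 50/145]
  50 → break 2  [load 100/145]
  45 → break 2  [load 145/145]
  40 → break 3 (new)  [load 40/145]
  35 → break 3  [load 75/145]
  35 → break 3  [load 110/145]
  35 → break 3  [load 145/145]
  35 → break 4 (new)  [load 35/145]
  35 → break 4  [load 70/145]
  30 → break 4  [load 100/145]
  20 → break 4  [load 120/145]
  15 → break 4  [load 135/145]
  15 → break 5 (new)  [load 15/145]
5 commercial breaks opened.

5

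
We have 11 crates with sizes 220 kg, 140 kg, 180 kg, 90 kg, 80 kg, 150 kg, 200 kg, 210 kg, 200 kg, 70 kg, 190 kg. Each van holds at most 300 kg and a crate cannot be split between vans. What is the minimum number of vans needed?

7

Total = 220 + 210 + 200 + 200 + 190 + 180 + 150 + 140 + 90 + 80 + 70 = 1730 kg.
Lower bound: ⌈1730/300⌉ = 6 vans.
A packing using 7 vans:
  van 1: 220 + 80 = 300
  van 2: 210 + 90 = 300
  van 3: 200 + 70 = 270
  van 4: 200 = 200
  van 5: 190 = 190
  van 6: 180 = 180
  van 7: 150 + 140 = 290
No arrangement into 6 vans stays within capacity, so 7 is optimal.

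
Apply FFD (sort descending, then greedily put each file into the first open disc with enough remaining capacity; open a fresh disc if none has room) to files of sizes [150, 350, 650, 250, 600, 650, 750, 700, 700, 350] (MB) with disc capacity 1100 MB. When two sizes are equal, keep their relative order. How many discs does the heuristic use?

6

Sorted descending: 750, 700, 700, 650, 650, 600, 350, 350, 250, 150.
  750 → disc 1 (new)  [load 750/1100]
  700 → disc 2 (new)  [load 700/1100]
  700 → disc 3 (new)  [load 700/1100]
  650 → disc 4 (new)  [load 650/1100]
  650 → disc 5 (new)  [load 650/1100]
  600 → disc 6 (new)  [load 600/1100]
  350 → disc 1  [load 1100/1100]
  350 → disc 2  [load 1050/1100]
  250 → disc 3  [load 950/1100]
  150 → disc 3  [load 1100/1100]
6 discs opened.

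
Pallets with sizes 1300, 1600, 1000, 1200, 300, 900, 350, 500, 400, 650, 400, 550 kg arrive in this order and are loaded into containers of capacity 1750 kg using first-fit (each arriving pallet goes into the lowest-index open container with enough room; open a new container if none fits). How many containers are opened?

  1300 → container 1 (new)  [load 1300/1750]
  1600 → container 2 (new)  [load 1600/1750]
  1000 → container 3 (new)  [load 1000/1750]
  1200 → container 4 (new)  [load 1200/1750]
  300 → container 1  [load 1600/1750]
  900 → container 5 (new)  [load 900/1750]
  350 → container 3  [load 1350/1750]
  500 → container 4  [load 1700/1750]
  400 → container 3  [load 1750/1750]
  650 → container 5  [load 1550/1750]
  400 → container 6 (new)  [load 400/1750]
  550 → container 6  [load 950/1750]
6 containers opened.

6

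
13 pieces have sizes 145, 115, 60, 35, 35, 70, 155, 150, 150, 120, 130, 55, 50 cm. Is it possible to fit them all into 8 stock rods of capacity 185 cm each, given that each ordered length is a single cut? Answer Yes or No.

A valid assignment using 8 stock rods:
  stock rod 1: 155 = 155
  stock rod 2: 150 + 35 = 185
  stock rod 3: 150 + 35 = 185
  stock rod 4: 145 = 145
  stock rod 5: 130 + 55 = 185
  stock rod 6: 120 + 60 = 180
  stock rod 7: 115 + 70 = 185
  stock rod 8: 50 = 50
Every load is within 185 cm, so 8 stock rods suffice.

Yes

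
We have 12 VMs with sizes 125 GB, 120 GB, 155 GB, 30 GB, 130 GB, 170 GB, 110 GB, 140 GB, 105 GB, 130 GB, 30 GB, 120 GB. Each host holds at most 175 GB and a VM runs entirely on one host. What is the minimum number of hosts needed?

10

Total = 170 + 155 + 140 + 130 + 130 + 125 + 120 + 120 + 110 + 105 + 30 + 30 = 1365 GB.
Lower bound: ⌈1365/175⌉ = 8 hosts.
Also, 10 VMs each exceed 175/2 GB, and no two of those can share a host, so at least 10 hosts are needed.
A packing using 10 hosts:
  host 1: 170 = 170
  host 2: 155 = 155
  host 3: 140 + 30 = 170
  host 4: 130 + 30 = 160
  host 5: 130 = 130
  host 6: 125 = 125
  host 7: 120 = 120
  host 8: 120 = 120
  host 9: 110 = 110
  host 10: 105 = 105
This matches the lower bound, so 10 is optimal.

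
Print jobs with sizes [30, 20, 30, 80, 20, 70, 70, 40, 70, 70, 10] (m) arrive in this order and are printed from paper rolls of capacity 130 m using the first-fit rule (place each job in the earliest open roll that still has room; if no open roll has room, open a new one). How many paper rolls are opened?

6

  30 → roll 1 (new)  [load 30/130]
  20 → roll 1  [load 50/130]
  30 → roll 1  [load 80/130]
  80 → roll 2 (new)  [load 80/130]
  20 → roll 1  [load 100/130]
  70 → roll 3 (new)  [load 70/130]
  70 → roll 4 (new)  [load 70/130]
  40 → roll 2  [load 120/130]
  70 → roll 5 (new)  [load 70/130]
  70 → roll 6 (new)  [load 70/130]
  10 → roll 1  [load 110/130]
6 paper rolls opened.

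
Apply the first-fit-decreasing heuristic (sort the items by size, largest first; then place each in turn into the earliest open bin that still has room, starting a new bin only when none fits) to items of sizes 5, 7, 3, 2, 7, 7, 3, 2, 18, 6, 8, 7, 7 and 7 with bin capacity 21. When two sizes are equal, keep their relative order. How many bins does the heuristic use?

Sorted descending: 18, 8, 7, 7, 7, 7, 7, 7, 6, 5, 3, 3, 2, 2.
  18 → bin 1 (new)  [load 18/21]
  8 → bin 2 (new)  [load 8/21]
  7 → bin 2  [load 15/21]
  7 → bin 3 (new)  [load 7/21]
  7 → bin 3  [load 14/21]
  7 → bin 3  [load 21/21]
  7 → bin 4 (new)  [load 7/21]
  7 → bin 4  [load 14/21]
  6 → bin 2  [load 21/21]
  5 → bin 4  [load 19/21]
  3 → bin 1  [load 21/21]
  3 → bin 5 (new)  [load 3/21]
  2 → bin 4  [load 21/21]
  2 → bin 5  [load 5/21]
5 bins opened.

5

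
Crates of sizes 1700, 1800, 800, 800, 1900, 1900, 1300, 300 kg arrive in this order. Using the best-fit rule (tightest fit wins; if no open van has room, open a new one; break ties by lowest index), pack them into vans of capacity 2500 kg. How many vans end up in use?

  1700 → van 1 (new)  [load 1700/2500]
  1800 → van 2 (new)  [load 1800/2500]
  800 → van 1  [load 2500/2500]
  800 → van 3 (new)  [load 800/2500]
  1900 → van 4 (new)  [load 1900/2500]
  1900 → van 5 (new)  [load 1900/2500]
  1300 → van 3  [load 2100/2500]
  300 → van 3  [load 2400/2500]
5 vans opened.

5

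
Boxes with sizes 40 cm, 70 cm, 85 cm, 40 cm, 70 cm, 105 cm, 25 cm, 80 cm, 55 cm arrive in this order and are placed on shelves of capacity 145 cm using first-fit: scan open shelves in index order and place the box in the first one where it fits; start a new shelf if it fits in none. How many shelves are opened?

  40 → shelf 1 (new)  [load 40/145]
  70 → shelf 1  [load 110/145]
  85 → shelf 2 (new)  [load 85/145]
  40 → shelf 2  [load 125/145]
  70 → shelf 3 (new)  [load 70/145]
  105 → shelf 4 (new)  [load 105/145]
  25 → shelf 1  [load 135/145]
  80 → shelf 5 (new)  [load 80/145]
  55 → shelf 3  [load 125/145]
5 shelves opened.

5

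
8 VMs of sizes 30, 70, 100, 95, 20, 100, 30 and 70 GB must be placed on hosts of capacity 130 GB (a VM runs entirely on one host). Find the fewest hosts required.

Total = 100 + 100 + 95 + 70 + 70 + 30 + 30 + 20 = 515 GB.
Lower bound: ⌈515/130⌉ = 4 hosts.
Also, 5 VMs each exceed 65 GB, and no two of those can share a host, so at least 5 hosts are needed.
A packing using 5 hosts:
  host 1: 100 + 30 = 130
  host 2: 100 + 30 = 130
  host 3: 95 + 20 = 115
  host 4: 70 = 70
  host 5: 70 = 70
This matches the lower bound, so 5 is optimal.

5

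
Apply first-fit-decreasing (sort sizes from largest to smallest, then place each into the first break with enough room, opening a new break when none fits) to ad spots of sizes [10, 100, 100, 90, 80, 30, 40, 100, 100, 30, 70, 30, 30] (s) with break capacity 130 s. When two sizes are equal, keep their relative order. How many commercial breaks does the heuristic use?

Sorted descending: 100, 100, 100, 100, 90, 80, 70, 40, 30, 30, 30, 30, 10.
  100 → break 1 (new)  [load 100/130]
  100 → break 2 (new)  [load 100/130]
  100 → break 3 (new)  [load 100/130]
  100 → break 4 (new)  [load 100/130]
  90 → break 5 (new)  [load 90/130]
  80 → break 6 (new)  [load 80/130]
  70 → break 7 (new)  [load 70/130]
  40 → break 5  [load 130/130]
  30 → break 1  [load 130/130]
  30 → break 2  [load 130/130]
  30 → break 3  [load 130/130]
  30 → break 4  [load 130/130]
  10 → break 6  [load 90/130]
7 commercial breaks opened.

7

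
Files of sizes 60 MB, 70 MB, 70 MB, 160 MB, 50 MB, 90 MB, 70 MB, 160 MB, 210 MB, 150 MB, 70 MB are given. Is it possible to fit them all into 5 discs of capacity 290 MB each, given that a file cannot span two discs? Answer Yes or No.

A valid assignment using 5 discs:
  disc 1: 210 + 70 = 280
  disc 2: 160 + 90 = 250
  disc 3: 160 + 70 + 60 = 290
  disc 4: 150 + 70 + 70 = 290
  disc 5: 50 = 50
Every load is within 290 MB, so 5 discs suffice.

Yes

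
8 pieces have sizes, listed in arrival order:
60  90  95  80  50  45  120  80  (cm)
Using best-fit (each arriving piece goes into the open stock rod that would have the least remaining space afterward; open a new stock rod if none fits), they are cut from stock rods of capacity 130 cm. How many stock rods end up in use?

  60 → stock rod 1 (new)  [load 60/130]
  90 → stock rod 2 (new)  [load 90/130]
  95 → stock rod 3 (new)  [load 95/130]
  80 → stock rod 4 (new)  [load 80/130]
  50 → stock rod 4  [load 130/130]
  45 → stock rod 1  [load 105/130]
  120 → stock rod 5 (new)  [load 120/130]
  80 → stock rod 6 (new)  [load 80/130]
6 stock rods opened.

6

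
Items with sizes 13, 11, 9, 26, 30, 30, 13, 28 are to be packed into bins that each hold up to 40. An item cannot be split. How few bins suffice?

Total = 30 + 30 + 28 + 26 + 13 + 13 + 11 + 9 = 160.
Lower bound: ⌈160/40⌉ = 4 bins.
A packing using 5 bins:
  bin 1: 30 + 9 = 39
  bin 2: 30 = 30
  bin 3: 28 + 11 = 39
  bin 4: 26 + 13 = 39
  bin 5: 13 = 13
No arrangement into 4 bins stays within capacity, so 5 is optimal.

5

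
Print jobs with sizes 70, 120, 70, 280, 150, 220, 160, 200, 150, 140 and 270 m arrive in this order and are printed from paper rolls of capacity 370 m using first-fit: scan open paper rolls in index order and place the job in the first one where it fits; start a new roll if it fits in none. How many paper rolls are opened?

  70 → roll 1 (new)  [load 70/370]
  120 → roll 1  [load 190/370]
  70 → roll 1  [load 260/370]
  280 → roll 2 (new)  [load 280/370]
  150 → roll 3 (new)  [load 150/370]
  220 → roll 3  [load 370/370]
  160 → roll 4 (new)  [load 160/370]
  200 → roll 4  [load 360/370]
  150 → roll 5 (new)  [load 150/370]
  140 → roll 5  [load 290/370]
  270 → roll 6 (new)  [load 270/370]
6 paper rolls opened.

6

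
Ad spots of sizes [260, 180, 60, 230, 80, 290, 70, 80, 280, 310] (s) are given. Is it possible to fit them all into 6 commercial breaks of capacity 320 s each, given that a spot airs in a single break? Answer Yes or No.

No

Total = 1840 s; ⌈1840/320⌉ = 6.
The bound of 6 does not rule out 6, but exhaustive search shows no assignment into 6 commercial breaks of capacity 320 s exists — the minimum is 7.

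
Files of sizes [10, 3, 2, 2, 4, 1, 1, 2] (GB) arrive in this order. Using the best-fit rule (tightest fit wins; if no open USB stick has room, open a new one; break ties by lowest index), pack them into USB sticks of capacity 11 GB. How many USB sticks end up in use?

3

  10 → USB stick 1 (new)  [load 10/11]
  3 → USB stick 2 (new)  [load 3/11]
  2 → USB stick 2  [load 5/11]
  2 → USB stick 2  [load 7/11]
  4 → USB stick 2  [load 11/11]
  1 → USB stick 1  [load 11/11]
  1 → USB stick 3 (new)  [load 1/11]
  2 → USB stick 3  [load 3/11]
3 USB sticks opened.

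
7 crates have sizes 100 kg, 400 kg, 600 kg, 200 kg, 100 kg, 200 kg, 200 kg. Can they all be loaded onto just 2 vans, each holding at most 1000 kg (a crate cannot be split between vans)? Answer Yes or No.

A valid assignment using 2 vans:
  van 1: 600 + 400 = 1000
  van 2: 200 + 200 + 200 + 100 + 100 = 800
Every load is within 1000 kg, so 2 vans suffice.

Yes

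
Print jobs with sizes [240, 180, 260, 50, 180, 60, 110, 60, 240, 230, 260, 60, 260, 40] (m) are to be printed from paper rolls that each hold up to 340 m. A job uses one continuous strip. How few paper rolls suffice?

8

Total = 260 + 260 + 260 + 240 + 240 + 230 + 180 + 180 + 110 + 60 + 60 + 60 + 50 + 40 = 2230 m.
Lower bound: ⌈2230/340⌉ = 7 paper rolls.
Also, 8 print jobs each exceed 170 m, and no two of those can share a roll, so at least 8 paper rolls are needed.
A packing using 8 paper rolls:
  roll 1: 260 + 60 = 320
  roll 2: 260 + 60 = 320
  roll 3: 260 + 60 = 320
  roll 4: 240 + 50 + 40 = 330
  roll 5: 240 = 240
  roll 6: 230 + 110 = 340
  roll 7: 180 = 180
  roll 8: 180 = 180
This matches the lower bound, so 8 is optimal.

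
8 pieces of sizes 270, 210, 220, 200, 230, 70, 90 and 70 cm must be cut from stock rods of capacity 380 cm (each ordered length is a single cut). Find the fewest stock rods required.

5

Total = 270 + 230 + 220 + 210 + 200 + 90 + 70 + 70 = 1360 cm.
Lower bound: ⌈1360/380⌉ = 4 stock rods.
Also, 5 pieces each exceed 190 cm, and no two of those can share a stock rod, so at least 5 stock rods are needed.
A packing using 5 stock rods:
  stock rod 1: 270 + 90 = 360
  stock rod 2: 230 + 70 + 70 = 370
  stock rod 3: 220 = 220
  stock rod 4: 210 = 210
  stock rod 5: 200 = 200
This matches the lower bound, so 5 is optimal.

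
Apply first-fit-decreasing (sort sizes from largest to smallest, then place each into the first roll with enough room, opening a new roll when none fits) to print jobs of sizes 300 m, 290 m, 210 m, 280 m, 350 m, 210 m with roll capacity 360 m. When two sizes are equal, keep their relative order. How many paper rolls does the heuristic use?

Sorted descending: 350, 300, 290, 280, 210, 210.
  350 → roll 1 (new)  [load 350/360]
  300 → roll 2 (new)  [load 300/360]
  290 → roll 3 (new)  [load 290/360]
  280 → roll 4 (new)  [load 280/360]
  210 → roll 5 (new)  [load 210/360]
  210 → roll 6 (new)  [load 210/360]
6 paper rolls opened.

6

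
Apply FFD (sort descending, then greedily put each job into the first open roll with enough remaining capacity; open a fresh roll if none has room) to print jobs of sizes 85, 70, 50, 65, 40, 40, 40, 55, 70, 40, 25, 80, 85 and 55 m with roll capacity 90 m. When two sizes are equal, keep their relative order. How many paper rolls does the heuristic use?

11

Sorted descending: 85, 85, 80, 70, 70, 65, 55, 55, 50, 40, 40, 40, 40, 25.
  85 → roll 1 (new)  [load 85/90]
  85 → roll 2 (new)  [load 85/90]
  80 → roll 3 (new)  [load 80/90]
  70 → roll 4 (new)  [load 70/90]
  70 → roll 5 (new)  [load 70/90]
  65 → roll 6 (new)  [load 65/90]
  55 → roll 7 (new)  [load 55/90]
  55 → roll 8 (new)  [load 55/90]
  50 → roll 9 (new)  [load 50/90]
  40 → roll 9  [load 90/90]
  40 → roll 10 (new)  [load 40/90]
  40 → roll 10  [load 80/90]
  40 → roll 11 (new)  [load 40/90]
  25 → roll 6  [load 90/90]
11 paper rolls opened.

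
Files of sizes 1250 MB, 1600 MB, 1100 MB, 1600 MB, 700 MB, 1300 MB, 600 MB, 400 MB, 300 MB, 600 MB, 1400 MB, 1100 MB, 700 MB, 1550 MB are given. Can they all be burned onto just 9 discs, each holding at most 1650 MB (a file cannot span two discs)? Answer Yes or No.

No

Total = 14200 MB; ⌈14200/1650⌉ = 9.
The bound of 9 does not rule out 9, but exhaustive search shows no assignment into 9 discs of capacity 1650 MB exists — the minimum is 10.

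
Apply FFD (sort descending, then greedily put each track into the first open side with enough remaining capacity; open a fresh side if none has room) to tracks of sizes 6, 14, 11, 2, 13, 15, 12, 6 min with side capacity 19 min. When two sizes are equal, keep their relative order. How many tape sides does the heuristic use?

Sorted descending: 15, 14, 13, 12, 11, 6, 6, 2.
  15 → side 1 (new)  [load 15/19]
  14 → side 2 (new)  [load 14/19]
  13 → side 3 (new)  [load 13/19]
  12 → side 4 (new)  [load 12/19]
  11 → side 5 (new)  [load 11/19]
  6 → side 3  [load 19/19]
  6 → side 4  [load 18/19]
  2 → side 1  [load 17/19]
5 tape sides opened.

5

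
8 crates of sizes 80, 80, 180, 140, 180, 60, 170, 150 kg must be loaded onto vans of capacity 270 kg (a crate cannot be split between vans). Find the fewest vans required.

Total = 180 + 180 + 170 + 150 + 140 + 80 + 80 + 60 = 1040 kg.
Lower bound: ⌈1040/270⌉ = 4 vans.
Also, 5 crates each exceed 135 kg, and no two of those can share a van, so at least 5 vans are needed.
A packing using 5 vans:
  van 1: 180 + 80 = 260
  van 2: 180 + 80 = 260
  van 3: 170 + 60 = 230
  van 4: 150 = 150
  van 5: 140 = 140
This matches the lower bound, so 5 is optimal.

5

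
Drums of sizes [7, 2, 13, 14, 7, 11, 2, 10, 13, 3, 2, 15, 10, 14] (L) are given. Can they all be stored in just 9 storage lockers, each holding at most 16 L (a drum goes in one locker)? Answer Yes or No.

Yes

A valid assignment using 9 storage lockers:
  locker 1: 15 = 15
  locker 2: 14 + 2 = 16
  locker 3: 14 + 2 = 16
  locker 4: 13 + 3 = 16
  locker 5: 13 + 2 = 15
  locker 6: 11 = 11
  locker 7: 10 = 10
  locker 8: 10 = 10
  locker 9: 7 + 7 = 14
Every load is within 16 L, so 9 storage lockers suffice.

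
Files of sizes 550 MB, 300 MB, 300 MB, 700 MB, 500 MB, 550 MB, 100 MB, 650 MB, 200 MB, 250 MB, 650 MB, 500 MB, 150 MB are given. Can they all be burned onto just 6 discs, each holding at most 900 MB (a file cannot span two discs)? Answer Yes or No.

No

Total = 5400 MB; ⌈5400/900⌉ = 6.
7 files each exceed half the capacity and cannot share a disc, forcing at least 7 discs.
At least 7 discs are required, but only 6 are allowed.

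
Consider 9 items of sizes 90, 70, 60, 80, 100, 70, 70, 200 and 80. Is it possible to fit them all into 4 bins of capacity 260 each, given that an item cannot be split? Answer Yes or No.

Yes

A valid assignment using 4 bins:
  bin 1: 200 + 60 = 260
  bin 2: 100 + 90 + 70 = 260
  bin 3: 80 + 80 + 70 = 230
  bin 4: 70 = 70
Every load is within 260, so 4 bins suffice.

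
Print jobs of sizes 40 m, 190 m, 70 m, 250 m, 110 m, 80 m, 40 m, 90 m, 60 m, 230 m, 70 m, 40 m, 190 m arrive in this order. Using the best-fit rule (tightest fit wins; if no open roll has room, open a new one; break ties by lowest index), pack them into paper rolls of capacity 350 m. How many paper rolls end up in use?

5

  40 → roll 1 (new)  [load 40/350]
  190 → roll 1  [load 230/350]
  70 → roll 1  [load 300/350]
  250 → roll 2 (new)  [load 250/350]
  110 → roll 3 (new)  [load 110/350]
  80 → roll 2  [load 330/350]
  40 → roll 1  [load 340/350]
  90 → roll 3  [load 200/350]
  60 → roll 3  [load 260/350]
  230 → roll 4 (new)  [load 230/350]
  70 → roll 3  [load 330/350]
  40 → roll 4  [load 270/350]
  190 → roll 5 (new)  [load 190/350]
5 paper rolls opened.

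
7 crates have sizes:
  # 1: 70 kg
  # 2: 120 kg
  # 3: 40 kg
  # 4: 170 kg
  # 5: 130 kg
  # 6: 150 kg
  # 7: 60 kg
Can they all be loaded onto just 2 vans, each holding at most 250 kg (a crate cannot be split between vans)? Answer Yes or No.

Total = 740 kg; ⌈740/250⌉ = 3.
At least 3 vans are required, but only 2 are allowed.

No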